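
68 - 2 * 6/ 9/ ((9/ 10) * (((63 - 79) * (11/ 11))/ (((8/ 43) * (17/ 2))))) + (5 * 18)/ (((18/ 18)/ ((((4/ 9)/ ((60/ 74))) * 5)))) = 365498/ 1161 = 314.81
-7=-7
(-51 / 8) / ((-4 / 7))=357 / 32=11.16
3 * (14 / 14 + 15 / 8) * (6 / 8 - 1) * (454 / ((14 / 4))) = -15663 / 56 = -279.70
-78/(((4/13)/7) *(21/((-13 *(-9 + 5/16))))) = -9543.22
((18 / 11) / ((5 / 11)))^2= 324 / 25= 12.96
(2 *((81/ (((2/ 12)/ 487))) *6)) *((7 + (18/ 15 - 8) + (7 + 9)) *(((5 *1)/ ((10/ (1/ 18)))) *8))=51123312/ 5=10224662.40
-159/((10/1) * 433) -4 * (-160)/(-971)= -2925589/4204430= -0.70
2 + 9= 11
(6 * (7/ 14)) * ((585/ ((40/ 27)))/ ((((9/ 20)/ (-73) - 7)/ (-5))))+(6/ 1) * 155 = 36321465/ 20458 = 1775.42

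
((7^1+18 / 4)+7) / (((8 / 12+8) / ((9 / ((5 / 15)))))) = 2997 / 52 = 57.63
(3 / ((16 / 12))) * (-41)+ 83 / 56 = -5083 / 56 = -90.77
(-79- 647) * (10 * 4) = -29040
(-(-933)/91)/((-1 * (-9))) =311/273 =1.14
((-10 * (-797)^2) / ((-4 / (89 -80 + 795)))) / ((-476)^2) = 638385045 / 113288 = 5635.06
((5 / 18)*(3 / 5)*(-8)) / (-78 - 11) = 4 / 267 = 0.01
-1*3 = -3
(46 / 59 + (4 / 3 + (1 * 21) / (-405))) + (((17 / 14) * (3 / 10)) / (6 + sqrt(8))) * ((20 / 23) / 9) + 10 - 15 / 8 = 732033367 / 71812440 - 17 * sqrt(2) / 6762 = 10.19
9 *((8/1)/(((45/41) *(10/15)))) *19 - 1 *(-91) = 9803/5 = 1960.60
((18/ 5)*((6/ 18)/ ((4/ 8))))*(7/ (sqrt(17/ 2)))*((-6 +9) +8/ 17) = 4956*sqrt(34)/ 1445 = 20.00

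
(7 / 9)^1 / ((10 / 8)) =28 / 45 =0.62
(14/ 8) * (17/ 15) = 119/ 60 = 1.98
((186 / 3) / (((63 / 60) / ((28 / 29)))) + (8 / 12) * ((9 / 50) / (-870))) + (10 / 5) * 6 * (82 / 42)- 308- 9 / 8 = -139269209 / 609000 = -228.69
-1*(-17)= 17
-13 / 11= -1.18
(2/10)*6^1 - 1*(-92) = 466/5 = 93.20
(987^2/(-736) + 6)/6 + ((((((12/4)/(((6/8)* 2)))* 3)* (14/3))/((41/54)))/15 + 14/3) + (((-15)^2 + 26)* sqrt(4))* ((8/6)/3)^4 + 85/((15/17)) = -191162319607/1979847360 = -96.55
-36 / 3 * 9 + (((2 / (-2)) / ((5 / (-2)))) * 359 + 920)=4778 / 5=955.60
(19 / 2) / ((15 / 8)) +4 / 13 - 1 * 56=-9872 / 195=-50.63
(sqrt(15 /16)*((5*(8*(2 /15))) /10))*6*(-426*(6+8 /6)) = -12496*sqrt(15) /5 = -9679.36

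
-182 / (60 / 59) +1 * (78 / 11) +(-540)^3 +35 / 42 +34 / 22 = -25981587967 / 165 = -157464169.50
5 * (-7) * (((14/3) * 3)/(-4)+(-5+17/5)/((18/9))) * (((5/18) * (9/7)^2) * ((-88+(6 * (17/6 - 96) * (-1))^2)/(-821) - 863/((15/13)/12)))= -14862797307/22988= -646545.91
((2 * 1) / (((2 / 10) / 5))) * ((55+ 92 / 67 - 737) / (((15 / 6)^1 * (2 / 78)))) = -35569560 / 67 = -530888.96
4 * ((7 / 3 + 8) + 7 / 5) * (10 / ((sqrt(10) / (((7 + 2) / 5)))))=2112 * sqrt(10) / 25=267.15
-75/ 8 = -9.38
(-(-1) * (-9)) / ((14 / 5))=-45 / 14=-3.21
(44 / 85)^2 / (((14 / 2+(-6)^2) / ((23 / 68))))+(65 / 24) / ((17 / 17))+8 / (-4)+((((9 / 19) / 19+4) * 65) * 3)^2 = 10175773282817125003 / 16518890483400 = 616008.28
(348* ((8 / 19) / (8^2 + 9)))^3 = 21577826304 / 2668267603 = 8.09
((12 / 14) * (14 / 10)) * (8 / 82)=24 / 205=0.12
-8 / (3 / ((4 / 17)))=-32 / 51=-0.63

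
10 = 10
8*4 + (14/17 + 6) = 660/17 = 38.82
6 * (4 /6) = 4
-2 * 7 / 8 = -7 / 4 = -1.75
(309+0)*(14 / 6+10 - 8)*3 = 4017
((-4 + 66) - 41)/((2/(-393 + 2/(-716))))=-2954595/716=-4126.53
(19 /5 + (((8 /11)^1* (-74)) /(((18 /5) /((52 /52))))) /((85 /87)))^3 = -33576349395581 /22069810125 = -1521.37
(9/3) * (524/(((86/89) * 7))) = 69954/301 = 232.41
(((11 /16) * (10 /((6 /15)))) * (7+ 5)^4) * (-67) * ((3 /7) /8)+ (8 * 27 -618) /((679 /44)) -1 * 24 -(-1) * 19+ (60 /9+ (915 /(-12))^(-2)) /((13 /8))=-3151294085116439 /2463395025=-1279248.38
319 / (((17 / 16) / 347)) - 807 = 1757369 / 17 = 103374.65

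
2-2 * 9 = -16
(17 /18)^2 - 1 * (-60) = 19729 /324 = 60.89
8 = 8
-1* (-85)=85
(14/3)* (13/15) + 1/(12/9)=863/180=4.79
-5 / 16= -0.31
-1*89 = -89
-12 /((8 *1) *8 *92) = -3 /1472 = -0.00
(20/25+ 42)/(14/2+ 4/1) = 214/55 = 3.89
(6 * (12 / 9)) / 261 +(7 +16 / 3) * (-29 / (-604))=98183 / 157644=0.62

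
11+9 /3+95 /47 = 753 /47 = 16.02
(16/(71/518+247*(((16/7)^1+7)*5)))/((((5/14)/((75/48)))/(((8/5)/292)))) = 14504/433650733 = 0.00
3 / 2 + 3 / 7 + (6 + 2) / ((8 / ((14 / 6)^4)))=35801 / 1134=31.57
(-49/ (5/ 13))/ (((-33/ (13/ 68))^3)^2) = -3074677333/ 638420934922800353280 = -0.00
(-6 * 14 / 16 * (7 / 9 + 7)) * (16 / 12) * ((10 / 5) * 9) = -980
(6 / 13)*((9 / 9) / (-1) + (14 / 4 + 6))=3.92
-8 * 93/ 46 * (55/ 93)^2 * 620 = -242000/ 69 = -3507.25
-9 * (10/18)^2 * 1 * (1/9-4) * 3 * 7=6125/27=226.85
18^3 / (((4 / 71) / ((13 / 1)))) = 1345734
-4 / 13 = -0.31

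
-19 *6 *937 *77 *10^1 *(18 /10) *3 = -444149244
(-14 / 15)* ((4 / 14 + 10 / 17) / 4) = -52 / 255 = -0.20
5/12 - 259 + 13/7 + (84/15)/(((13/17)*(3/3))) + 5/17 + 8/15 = -7690931/30940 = -248.58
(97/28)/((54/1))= 97/1512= 0.06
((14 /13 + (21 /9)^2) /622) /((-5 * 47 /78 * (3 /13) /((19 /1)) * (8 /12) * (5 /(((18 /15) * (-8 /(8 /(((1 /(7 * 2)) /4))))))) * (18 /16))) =26923 /16444125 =0.00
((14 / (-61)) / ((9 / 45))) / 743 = -70 / 45323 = -0.00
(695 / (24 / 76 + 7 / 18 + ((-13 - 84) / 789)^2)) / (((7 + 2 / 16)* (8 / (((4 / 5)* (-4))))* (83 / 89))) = -27382070368 / 471087831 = -58.13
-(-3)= 3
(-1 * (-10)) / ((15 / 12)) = 8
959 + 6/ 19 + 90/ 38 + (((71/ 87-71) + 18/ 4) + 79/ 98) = 72638630/ 80997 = 896.81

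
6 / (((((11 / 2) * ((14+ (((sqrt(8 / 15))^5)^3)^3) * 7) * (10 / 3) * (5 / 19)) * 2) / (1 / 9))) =63814629157225045076094147589174099266529083251953125 / 90516013462484758588620912792387088901800515068870541226 - 2097833467867258386854707200000000000000000000 * sqrt(30) / 316806047118696655060173194773354811156301802741046894291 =0.00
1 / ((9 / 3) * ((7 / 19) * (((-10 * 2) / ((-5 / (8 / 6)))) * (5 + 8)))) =19 / 1456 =0.01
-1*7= -7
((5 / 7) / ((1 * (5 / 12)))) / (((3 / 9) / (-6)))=-216 / 7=-30.86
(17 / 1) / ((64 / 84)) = 357 / 16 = 22.31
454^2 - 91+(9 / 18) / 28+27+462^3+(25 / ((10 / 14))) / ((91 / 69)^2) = 935205982129 / 9464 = 98817200.14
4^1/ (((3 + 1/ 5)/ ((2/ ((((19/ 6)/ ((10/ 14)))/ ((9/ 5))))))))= 1.02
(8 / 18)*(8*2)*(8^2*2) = 8192 / 9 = 910.22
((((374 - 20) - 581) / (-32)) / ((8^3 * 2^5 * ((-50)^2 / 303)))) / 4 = 0.00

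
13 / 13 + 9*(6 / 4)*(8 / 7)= 115 / 7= 16.43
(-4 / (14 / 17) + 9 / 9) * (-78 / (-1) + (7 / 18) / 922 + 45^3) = -648687855 / 1844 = -351783.00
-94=-94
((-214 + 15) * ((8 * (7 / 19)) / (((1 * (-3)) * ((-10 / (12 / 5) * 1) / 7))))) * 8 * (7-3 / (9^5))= -34393415168 / 1869885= -18393.33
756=756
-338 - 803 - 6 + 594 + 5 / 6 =-3313 / 6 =-552.17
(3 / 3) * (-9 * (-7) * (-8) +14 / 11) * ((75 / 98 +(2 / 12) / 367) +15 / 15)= -75256190 / 84777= -887.70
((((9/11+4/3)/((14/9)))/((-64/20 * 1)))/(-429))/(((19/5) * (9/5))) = 8875/60252192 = 0.00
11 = 11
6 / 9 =2 / 3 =0.67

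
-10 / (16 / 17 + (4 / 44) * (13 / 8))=-14960 / 1629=-9.18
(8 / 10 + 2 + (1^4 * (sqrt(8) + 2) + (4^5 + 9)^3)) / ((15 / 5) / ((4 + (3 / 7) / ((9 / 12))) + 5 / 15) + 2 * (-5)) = -567686015027 / 4835 - 206 * sqrt(2) / 967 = -117411792.45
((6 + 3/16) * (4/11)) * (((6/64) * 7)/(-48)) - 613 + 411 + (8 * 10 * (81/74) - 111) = -17084699/75776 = -225.46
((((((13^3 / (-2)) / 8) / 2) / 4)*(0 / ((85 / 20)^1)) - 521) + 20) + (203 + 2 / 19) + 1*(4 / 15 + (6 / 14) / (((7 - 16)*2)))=-395877 / 1330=-297.65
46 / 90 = 23 / 45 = 0.51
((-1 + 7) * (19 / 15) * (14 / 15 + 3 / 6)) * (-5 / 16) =-817 / 240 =-3.40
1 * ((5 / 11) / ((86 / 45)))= 225 / 946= 0.24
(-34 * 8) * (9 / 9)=-272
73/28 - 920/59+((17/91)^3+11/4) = -909626381/88921378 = -10.23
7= 7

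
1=1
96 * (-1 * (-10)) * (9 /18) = 480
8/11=0.73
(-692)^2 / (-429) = -478864 / 429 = -1116.23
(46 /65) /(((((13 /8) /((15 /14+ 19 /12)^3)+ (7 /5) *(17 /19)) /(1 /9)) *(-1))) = -9692281558 /165105386901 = -0.06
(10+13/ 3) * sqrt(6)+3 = 3+43 * sqrt(6)/ 3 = 38.11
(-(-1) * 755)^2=570025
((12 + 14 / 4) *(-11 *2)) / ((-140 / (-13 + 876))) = 294283 / 140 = 2102.02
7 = 7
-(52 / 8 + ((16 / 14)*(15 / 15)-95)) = 1223 / 14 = 87.36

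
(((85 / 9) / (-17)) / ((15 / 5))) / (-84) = 5 / 2268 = 0.00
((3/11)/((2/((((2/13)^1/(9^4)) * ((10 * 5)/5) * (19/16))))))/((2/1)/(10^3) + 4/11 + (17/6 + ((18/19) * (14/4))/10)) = 225625/20978798958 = 0.00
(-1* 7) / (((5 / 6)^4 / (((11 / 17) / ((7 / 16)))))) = -228096 / 10625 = -21.47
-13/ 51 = -0.25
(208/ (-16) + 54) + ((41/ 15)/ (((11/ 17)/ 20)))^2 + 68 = 7246.69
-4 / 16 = -1 / 4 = -0.25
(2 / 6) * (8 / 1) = 8 / 3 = 2.67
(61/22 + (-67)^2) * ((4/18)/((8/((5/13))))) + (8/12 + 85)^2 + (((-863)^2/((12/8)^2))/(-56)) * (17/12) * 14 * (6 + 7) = -46845706961/30888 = -1516631.28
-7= -7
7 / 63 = 1 / 9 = 0.11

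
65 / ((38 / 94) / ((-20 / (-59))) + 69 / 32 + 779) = 488800 / 5883263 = 0.08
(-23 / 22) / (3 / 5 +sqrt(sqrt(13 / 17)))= -23 / (22*(3 / 5 +13^(1 / 4)*17^(3 / 4) / 17))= -0.68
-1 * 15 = -15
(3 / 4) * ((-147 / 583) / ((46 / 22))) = -0.09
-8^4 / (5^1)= -4096 / 5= -819.20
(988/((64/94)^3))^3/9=16864426665281097840041/4947802324992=3408468155.67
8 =8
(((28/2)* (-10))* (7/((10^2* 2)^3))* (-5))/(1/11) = 539/80000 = 0.01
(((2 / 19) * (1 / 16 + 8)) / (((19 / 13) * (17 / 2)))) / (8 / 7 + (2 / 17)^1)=3913 / 72200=0.05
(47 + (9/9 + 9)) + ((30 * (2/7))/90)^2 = 25141/441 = 57.01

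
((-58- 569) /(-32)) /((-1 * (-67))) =627 /2144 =0.29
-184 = -184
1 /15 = 0.07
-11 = -11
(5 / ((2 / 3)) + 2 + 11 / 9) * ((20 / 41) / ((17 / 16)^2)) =4.63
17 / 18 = 0.94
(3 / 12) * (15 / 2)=15 / 8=1.88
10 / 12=5 / 6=0.83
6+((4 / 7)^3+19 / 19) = 2465 / 343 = 7.19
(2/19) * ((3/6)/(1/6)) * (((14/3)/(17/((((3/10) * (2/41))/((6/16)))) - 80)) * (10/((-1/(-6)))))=2688/10811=0.25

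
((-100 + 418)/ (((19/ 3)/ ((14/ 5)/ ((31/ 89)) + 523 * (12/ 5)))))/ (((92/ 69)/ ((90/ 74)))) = 1260866979/ 21793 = 57856.51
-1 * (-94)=94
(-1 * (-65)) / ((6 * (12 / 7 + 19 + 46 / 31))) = 14105 / 28902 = 0.49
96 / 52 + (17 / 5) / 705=84821 / 45825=1.85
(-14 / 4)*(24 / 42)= -2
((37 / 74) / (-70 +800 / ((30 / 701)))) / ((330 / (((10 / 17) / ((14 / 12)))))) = 3 / 73133830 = 0.00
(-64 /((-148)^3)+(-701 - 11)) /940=-7212987 /9522764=-0.76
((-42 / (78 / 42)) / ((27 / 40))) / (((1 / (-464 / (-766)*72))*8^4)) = -7105 / 19916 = -0.36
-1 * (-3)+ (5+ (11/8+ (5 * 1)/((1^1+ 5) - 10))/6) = 385/48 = 8.02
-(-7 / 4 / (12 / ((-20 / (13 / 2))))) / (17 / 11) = -385 / 1326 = -0.29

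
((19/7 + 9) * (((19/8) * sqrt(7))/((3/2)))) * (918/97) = 119187 * sqrt(7)/679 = 464.42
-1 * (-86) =86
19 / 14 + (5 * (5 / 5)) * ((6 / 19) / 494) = 89377 / 65702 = 1.36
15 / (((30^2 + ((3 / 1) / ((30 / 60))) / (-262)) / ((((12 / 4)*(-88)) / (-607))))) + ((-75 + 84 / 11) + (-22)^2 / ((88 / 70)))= 83349500662 / 262399423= 317.64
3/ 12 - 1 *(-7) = 29/ 4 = 7.25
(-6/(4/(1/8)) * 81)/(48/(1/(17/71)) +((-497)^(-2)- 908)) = 60023187/3543124912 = 0.02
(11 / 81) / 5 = 11 / 405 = 0.03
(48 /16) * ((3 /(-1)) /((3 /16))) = -48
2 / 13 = 0.15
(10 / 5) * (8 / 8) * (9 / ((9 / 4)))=8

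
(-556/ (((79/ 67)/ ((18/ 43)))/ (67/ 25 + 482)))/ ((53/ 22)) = -178747463664/ 4501025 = -39712.61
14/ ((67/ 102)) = 1428/ 67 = 21.31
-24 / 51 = -8 / 17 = -0.47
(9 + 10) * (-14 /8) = -133 /4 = -33.25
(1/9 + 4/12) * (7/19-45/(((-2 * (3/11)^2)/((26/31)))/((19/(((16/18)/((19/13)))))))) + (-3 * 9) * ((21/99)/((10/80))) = 405495493/116622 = 3477.01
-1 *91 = -91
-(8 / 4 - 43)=41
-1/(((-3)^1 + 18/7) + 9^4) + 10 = 459233/45924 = 10.00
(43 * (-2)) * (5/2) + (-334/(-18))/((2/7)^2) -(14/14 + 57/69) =8677/828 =10.48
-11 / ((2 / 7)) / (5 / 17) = -1309 / 10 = -130.90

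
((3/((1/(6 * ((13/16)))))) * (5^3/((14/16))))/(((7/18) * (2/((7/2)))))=131625/14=9401.79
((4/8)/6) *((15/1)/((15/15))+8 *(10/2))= 55/12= 4.58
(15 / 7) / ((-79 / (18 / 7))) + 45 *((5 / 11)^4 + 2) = 5205696795 / 56675311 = 91.85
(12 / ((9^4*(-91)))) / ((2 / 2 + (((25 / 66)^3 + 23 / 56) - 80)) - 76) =21296 / 163740043701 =0.00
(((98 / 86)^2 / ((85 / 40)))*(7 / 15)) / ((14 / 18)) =57624 / 157165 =0.37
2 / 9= 0.22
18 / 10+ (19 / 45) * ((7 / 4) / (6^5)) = 1.80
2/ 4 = 1/ 2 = 0.50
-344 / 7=-49.14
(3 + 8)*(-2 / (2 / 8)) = -88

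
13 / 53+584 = 30965 / 53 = 584.25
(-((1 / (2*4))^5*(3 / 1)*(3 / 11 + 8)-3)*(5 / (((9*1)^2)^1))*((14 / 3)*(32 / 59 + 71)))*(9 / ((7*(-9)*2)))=-281679055 / 63799296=-4.42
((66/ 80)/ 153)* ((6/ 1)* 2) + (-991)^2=166953781/ 170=982081.06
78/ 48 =13/ 8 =1.62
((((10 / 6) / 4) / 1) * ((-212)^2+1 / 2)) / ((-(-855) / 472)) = 93043 / 9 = 10338.11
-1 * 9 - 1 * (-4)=-5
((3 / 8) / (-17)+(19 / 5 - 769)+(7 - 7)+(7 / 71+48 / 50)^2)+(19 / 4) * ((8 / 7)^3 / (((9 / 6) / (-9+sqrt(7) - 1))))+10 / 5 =-356860469163271 / 440911065000+4864 * sqrt(7) / 1029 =-796.86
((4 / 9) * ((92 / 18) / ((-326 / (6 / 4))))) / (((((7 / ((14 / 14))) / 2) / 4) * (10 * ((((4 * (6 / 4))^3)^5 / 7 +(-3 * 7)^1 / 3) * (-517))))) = 184 / 5349099442195100295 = 0.00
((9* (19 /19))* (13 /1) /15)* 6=234 /5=46.80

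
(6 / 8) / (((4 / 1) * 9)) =1 / 48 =0.02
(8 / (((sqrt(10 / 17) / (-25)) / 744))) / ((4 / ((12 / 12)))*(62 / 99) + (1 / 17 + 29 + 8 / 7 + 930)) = -10956330*sqrt(170) / 708853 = -201.53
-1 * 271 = -271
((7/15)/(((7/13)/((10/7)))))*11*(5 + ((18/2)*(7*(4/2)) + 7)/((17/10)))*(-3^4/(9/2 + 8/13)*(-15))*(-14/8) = -1065346425/2261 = -471183.74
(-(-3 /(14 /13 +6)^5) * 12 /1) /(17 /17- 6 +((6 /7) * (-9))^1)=-23391459 /146645638912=-0.00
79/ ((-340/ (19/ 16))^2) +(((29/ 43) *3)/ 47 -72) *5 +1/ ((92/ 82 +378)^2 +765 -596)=-208210011968419364157/ 578708708154265600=-359.78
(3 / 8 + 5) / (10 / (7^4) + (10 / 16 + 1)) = 103243 / 31293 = 3.30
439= 439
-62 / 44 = -31 / 22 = -1.41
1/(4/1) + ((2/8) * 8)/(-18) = 5/36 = 0.14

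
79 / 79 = 1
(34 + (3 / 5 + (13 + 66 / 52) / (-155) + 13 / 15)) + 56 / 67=29331533 / 810030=36.21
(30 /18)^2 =25 /9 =2.78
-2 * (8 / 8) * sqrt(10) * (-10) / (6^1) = 10.54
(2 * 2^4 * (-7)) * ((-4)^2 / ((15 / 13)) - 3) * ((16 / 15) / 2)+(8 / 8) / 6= -584117 / 450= -1298.04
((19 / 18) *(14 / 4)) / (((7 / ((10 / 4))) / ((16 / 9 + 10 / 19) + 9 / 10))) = 5479 / 1296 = 4.23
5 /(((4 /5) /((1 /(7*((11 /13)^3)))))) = 54925 /37268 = 1.47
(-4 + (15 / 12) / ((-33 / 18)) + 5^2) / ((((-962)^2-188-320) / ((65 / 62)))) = 9685 / 420537568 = 0.00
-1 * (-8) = 8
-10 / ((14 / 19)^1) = -95 / 7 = -13.57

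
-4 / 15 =-0.27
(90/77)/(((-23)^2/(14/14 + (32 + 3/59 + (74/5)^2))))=6693012/12016235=0.56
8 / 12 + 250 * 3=2252 / 3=750.67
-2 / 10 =-1 / 5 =-0.20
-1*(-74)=74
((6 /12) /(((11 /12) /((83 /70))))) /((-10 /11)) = -249 /350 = -0.71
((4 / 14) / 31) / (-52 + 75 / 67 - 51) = -67 / 740621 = -0.00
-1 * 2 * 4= -8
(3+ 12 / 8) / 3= 3 / 2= 1.50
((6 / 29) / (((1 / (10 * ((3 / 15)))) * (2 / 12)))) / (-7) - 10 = -10.35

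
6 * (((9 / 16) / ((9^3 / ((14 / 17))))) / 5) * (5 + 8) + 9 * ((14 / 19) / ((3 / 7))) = 2700649 / 174420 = 15.48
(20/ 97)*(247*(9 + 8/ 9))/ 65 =6764/ 873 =7.75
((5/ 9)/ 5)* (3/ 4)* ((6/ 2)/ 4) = 1/ 16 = 0.06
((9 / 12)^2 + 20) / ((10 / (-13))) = -4277 / 160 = -26.73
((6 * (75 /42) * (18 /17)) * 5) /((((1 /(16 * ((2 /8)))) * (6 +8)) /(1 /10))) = 1.62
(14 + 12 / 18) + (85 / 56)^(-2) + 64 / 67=23316836 / 1452225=16.06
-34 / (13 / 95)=-3230 / 13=-248.46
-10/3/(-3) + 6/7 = 124/63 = 1.97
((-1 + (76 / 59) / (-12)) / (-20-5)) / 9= 0.00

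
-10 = -10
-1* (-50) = 50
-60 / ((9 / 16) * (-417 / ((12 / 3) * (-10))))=-12800 / 1251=-10.23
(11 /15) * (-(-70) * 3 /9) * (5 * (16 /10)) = 1232 /9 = 136.89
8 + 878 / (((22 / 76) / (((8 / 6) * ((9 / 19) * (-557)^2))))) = 594324274.18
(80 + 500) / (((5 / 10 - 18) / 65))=-15080 / 7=-2154.29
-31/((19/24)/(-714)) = 531216/19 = 27958.74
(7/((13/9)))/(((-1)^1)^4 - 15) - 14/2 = -191/26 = -7.35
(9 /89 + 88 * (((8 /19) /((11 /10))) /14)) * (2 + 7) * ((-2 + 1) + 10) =203.08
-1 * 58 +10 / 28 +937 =12311 / 14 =879.36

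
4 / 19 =0.21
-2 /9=-0.22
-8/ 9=-0.89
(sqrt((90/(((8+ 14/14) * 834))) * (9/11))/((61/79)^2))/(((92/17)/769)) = 81588593 * sqrt(22935)/523425628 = 23.61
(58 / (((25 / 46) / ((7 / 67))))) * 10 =37352 / 335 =111.50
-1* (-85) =85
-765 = -765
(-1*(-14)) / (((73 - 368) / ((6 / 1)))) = -84 / 295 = -0.28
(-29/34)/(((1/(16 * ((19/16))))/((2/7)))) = -4.63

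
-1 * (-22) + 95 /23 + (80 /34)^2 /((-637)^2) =70477648641 /2697146543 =26.13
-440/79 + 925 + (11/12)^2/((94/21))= 919.62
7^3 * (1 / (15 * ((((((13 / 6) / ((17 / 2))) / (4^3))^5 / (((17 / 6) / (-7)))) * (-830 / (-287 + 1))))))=-188588815106319581184 / 59264075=-3182177653263.29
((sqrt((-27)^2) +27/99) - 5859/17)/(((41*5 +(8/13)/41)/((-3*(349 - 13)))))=31886081136/20434051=1560.44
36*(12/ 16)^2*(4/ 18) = 9/ 2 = 4.50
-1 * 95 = -95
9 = 9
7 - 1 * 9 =-2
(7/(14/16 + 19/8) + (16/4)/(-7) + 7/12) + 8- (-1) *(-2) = 8917/1092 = 8.17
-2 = -2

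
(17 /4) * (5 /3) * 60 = 425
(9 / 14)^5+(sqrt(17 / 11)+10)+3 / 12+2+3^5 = sqrt(187) / 11+137338625 / 537824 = 256.60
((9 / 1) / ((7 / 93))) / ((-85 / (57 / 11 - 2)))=-837 / 187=-4.48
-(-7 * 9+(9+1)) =53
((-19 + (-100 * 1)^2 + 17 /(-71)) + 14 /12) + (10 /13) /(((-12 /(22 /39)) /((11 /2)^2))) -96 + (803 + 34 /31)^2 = 272506499706721 /415117404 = 656456.46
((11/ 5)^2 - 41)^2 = 817216/ 625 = 1307.55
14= 14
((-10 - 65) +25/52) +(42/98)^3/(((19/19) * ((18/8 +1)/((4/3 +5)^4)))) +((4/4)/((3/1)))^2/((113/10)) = -644680661/18139212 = -35.54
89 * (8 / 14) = 356 / 7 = 50.86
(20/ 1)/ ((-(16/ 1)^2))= -5/ 64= -0.08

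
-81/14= -5.79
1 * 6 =6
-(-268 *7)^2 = -3519376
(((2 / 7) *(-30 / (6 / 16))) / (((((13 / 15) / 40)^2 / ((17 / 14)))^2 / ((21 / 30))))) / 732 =-12484800000000 / 85368829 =-146245.42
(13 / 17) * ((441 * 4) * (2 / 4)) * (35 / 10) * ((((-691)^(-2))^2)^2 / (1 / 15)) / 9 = 66885 / 883635795163673427985457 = 0.00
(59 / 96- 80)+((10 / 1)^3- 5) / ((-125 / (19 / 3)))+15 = -91839 / 800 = -114.80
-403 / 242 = -1.67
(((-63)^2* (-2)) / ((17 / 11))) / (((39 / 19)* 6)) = -417.05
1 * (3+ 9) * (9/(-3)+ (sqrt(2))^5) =-36+ 48 * sqrt(2) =31.88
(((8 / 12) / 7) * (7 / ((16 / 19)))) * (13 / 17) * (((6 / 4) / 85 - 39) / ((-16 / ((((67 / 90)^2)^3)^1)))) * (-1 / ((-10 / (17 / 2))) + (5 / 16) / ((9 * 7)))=0.21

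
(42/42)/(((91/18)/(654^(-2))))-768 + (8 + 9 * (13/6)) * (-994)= -60768297225/2162342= -28103.00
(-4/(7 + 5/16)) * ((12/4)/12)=-16/117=-0.14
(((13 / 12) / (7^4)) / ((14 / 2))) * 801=3471 / 67228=0.05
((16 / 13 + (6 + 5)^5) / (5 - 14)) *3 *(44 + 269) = -16803116.08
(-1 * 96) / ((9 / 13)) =-416 / 3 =-138.67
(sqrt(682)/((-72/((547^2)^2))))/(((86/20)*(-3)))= 447630128405*sqrt(682)/4644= 2517209058.43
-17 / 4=-4.25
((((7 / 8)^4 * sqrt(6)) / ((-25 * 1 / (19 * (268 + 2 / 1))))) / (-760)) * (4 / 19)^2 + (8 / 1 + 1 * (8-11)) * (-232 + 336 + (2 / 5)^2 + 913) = 5085.82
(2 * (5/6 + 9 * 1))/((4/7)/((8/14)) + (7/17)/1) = 1003/72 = 13.93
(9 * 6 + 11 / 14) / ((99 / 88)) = 3068 / 63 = 48.70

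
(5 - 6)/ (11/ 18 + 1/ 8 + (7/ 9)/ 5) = -120/ 107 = -1.12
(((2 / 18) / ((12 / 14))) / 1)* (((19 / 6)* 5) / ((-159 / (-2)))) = 665 / 25758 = 0.03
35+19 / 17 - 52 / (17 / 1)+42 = 75.06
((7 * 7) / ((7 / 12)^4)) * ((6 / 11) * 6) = 746496 / 539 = 1384.96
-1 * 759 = -759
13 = 13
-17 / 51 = -1 / 3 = -0.33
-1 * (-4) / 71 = 4 / 71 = 0.06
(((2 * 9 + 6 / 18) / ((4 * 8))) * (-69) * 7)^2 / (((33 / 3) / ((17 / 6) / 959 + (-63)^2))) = 23256142807975 / 841728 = 27629047.40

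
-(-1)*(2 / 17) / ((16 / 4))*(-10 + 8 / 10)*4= -92 / 85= -1.08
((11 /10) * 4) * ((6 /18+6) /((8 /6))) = 209 /10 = 20.90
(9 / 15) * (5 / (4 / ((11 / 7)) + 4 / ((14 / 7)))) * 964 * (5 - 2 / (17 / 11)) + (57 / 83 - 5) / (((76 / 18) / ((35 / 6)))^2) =2349.60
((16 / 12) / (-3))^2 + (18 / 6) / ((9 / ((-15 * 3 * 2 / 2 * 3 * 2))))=-89.80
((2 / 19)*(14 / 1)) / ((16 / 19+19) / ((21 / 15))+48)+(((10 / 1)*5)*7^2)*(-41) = -830620854 / 8269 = -100449.98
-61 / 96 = -0.64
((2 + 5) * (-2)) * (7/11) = -98/11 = -8.91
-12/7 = -1.71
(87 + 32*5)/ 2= 247/ 2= 123.50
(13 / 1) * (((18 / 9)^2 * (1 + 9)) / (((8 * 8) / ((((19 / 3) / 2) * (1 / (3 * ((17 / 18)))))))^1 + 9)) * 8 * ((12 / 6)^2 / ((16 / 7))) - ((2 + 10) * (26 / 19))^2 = -72622576 / 454499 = -159.79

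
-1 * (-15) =15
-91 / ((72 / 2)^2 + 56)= -7 / 104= -0.07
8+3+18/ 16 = 97/ 8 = 12.12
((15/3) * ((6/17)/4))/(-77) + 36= 94233/2618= 35.99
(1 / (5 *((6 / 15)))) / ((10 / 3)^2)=0.04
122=122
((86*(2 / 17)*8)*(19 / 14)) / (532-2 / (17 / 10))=0.21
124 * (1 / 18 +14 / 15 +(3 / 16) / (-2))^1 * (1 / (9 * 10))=39959 / 32400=1.23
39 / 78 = 1 / 2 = 0.50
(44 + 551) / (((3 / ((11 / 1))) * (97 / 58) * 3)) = 379610 / 873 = 434.83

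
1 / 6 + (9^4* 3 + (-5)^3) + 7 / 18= 176027 / 9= 19558.56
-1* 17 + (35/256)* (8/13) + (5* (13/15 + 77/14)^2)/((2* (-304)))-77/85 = -439103369/24186240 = -18.16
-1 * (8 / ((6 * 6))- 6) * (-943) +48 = -48604 / 9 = -5400.44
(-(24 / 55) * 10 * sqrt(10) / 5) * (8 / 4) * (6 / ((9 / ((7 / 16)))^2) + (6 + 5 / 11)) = -49183 * sqrt(10) / 4356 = -35.70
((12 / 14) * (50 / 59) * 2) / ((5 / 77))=1320 / 59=22.37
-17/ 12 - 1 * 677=-8141/ 12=-678.42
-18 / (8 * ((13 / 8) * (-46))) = 9 / 299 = 0.03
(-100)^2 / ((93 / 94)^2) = 88360000 / 8649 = 10216.21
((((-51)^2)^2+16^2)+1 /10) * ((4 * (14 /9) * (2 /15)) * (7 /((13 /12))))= 106082367328 /2925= 36267476.01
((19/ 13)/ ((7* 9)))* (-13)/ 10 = -19/ 630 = -0.03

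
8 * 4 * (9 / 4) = 72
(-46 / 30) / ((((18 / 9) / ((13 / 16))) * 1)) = -299 / 480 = -0.62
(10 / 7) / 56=5 / 196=0.03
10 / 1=10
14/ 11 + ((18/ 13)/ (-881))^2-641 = -923051794169/ 1442883299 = -639.73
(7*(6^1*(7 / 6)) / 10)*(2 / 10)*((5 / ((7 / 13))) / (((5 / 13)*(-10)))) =-1183 / 500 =-2.37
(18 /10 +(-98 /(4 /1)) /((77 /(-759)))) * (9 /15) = 7299 /50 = 145.98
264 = 264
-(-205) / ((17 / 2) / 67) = 27470 / 17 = 1615.88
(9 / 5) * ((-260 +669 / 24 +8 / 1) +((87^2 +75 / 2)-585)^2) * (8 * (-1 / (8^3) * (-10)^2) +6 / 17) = -107338945.65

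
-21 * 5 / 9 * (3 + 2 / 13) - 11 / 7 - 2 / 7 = -10552 / 273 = -38.65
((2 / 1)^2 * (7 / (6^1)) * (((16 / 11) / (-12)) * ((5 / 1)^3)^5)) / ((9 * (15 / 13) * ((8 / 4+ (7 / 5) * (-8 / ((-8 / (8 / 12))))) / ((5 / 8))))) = -13885498046875 / 39204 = -354185747.55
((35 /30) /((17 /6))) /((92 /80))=140 /391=0.36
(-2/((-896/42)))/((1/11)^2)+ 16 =875/32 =27.34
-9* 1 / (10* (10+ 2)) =-3 / 40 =-0.08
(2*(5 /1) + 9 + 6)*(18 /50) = 9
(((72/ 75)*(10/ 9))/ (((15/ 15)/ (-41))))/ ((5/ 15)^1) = -656/ 5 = -131.20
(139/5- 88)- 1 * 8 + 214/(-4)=-1217/10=-121.70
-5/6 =-0.83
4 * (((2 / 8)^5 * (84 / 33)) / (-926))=-7 / 651904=-0.00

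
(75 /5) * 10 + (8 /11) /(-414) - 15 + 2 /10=1539232 /11385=135.20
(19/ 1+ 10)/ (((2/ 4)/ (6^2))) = 2088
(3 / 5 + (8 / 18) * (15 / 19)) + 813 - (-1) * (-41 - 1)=220006 / 285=771.95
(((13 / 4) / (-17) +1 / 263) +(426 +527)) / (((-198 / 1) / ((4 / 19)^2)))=-34080202 / 159789069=-0.21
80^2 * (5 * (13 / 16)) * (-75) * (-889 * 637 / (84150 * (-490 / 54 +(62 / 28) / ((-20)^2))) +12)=-6370970229000000 / 256407481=-24847052.84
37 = 37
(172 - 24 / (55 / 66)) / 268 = 179 / 335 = 0.53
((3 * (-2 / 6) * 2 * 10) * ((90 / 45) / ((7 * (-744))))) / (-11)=-5 / 7161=-0.00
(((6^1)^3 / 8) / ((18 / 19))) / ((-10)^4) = 57 / 20000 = 0.00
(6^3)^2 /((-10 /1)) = -23328 /5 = -4665.60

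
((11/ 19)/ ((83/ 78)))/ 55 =78/ 7885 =0.01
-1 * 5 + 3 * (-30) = -95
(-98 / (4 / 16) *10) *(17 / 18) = -3702.22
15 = 15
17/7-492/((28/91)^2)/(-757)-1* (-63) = 1532333/21196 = 72.29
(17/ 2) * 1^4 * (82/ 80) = 8.71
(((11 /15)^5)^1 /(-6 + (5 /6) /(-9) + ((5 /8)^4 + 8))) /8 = 82458112 /6407409375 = 0.01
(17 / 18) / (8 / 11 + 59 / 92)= 8602 / 12465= 0.69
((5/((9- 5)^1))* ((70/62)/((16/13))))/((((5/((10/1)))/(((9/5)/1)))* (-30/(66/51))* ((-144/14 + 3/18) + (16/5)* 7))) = -315315/21746128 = -0.01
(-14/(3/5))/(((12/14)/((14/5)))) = -686/9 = -76.22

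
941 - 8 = 933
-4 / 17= -0.24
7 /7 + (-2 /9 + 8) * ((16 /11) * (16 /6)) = 9257 /297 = 31.17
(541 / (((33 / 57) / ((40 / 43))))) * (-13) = -5345080 / 473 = -11300.38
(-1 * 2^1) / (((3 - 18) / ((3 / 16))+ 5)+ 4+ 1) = 1 / 35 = 0.03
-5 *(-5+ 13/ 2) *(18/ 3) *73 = -3285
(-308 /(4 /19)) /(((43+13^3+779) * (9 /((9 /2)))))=-1463 /6038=-0.24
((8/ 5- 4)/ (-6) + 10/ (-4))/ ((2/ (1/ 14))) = -3/ 40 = -0.08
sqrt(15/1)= sqrt(15)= 3.87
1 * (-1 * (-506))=506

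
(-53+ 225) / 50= 86 / 25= 3.44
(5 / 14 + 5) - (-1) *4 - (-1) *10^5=1400131 / 14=100009.36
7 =7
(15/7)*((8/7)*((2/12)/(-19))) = -20/931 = -0.02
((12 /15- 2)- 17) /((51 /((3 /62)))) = -91 /5270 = -0.02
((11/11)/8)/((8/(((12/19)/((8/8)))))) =3/304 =0.01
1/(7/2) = 0.29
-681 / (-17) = 681 / 17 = 40.06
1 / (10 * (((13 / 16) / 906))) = 7248 / 65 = 111.51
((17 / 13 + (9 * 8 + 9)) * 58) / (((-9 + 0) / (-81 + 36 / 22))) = 42096.64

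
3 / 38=0.08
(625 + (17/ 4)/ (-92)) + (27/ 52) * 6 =628.07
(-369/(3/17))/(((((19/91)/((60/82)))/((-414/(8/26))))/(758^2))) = 5665018540329.47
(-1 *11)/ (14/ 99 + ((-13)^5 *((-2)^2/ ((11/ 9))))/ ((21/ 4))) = 7623/ 160398478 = 0.00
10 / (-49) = -10 / 49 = -0.20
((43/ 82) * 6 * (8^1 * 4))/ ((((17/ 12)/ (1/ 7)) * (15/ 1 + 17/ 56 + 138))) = 396288/ 5983745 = 0.07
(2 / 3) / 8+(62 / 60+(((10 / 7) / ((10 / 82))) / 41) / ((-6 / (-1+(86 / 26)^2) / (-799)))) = 3846523 / 10140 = 379.34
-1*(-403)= 403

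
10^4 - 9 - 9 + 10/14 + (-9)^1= 69816/7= 9973.71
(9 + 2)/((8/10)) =55/4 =13.75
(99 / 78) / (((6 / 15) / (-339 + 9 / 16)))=-893475 / 832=-1073.89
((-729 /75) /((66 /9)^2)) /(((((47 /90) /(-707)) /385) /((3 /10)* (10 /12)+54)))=21138223239 /4136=5110788.98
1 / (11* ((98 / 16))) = 8 / 539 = 0.01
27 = 27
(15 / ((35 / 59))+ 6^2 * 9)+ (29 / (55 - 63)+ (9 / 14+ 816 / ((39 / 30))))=709069 / 728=974.00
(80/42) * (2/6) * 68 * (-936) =-282880/7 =-40411.43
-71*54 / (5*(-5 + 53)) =-639 / 40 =-15.98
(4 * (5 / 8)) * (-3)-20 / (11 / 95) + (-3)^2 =-3767 / 22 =-171.23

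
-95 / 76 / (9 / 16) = -20 / 9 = -2.22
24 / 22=12 / 11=1.09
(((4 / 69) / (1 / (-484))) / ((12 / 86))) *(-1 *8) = 332992 / 207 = 1608.66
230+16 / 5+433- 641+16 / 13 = 1718 / 65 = 26.43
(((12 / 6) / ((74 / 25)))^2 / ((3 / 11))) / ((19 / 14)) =96250 / 78033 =1.23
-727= -727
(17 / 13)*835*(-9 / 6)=-42585 / 26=-1637.88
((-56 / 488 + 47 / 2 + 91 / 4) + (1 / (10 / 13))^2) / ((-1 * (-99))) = 0.48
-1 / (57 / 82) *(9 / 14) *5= -615 / 133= -4.62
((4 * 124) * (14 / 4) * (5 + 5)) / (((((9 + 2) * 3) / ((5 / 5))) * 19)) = 17360 / 627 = 27.69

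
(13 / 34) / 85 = 13 / 2890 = 0.00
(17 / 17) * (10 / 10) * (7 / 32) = 7 / 32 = 0.22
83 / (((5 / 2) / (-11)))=-1826 / 5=-365.20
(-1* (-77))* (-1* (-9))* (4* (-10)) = -27720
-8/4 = -2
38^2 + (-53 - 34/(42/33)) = 9550/7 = 1364.29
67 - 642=-575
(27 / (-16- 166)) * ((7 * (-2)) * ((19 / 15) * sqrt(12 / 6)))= 171 * sqrt(2) / 65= 3.72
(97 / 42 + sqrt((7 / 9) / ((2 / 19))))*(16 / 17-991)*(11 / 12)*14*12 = -1295987*sqrt(266) / 51-17958677 / 51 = -766580.10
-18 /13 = -1.38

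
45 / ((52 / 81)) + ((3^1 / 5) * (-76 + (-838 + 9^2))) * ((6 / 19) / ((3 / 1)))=86379 / 4940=17.49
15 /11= 1.36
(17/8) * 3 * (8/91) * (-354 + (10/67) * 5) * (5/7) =-6035340/42679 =-141.41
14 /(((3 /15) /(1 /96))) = 35 /48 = 0.73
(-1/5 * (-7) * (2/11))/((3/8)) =112/165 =0.68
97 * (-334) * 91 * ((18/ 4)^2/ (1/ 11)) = -1313431119/ 2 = -656715559.50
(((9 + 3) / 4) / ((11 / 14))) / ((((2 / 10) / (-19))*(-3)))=1330 / 11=120.91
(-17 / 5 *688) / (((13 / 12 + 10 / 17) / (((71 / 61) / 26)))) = -84702432 / 1352065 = -62.65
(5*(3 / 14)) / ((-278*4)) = -15 / 15568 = -0.00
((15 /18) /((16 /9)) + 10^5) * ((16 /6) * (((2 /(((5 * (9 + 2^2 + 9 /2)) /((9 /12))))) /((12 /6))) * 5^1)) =91429 /8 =11428.62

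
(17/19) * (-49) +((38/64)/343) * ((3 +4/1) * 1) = -1305783/29792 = -43.83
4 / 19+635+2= 12107 / 19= 637.21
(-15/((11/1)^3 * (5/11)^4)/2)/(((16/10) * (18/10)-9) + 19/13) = 429/15140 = 0.03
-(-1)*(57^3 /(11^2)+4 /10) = 926207 /605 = 1530.92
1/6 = 0.17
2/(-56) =-1/28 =-0.04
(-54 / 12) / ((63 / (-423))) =423 / 14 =30.21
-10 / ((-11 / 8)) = 80 / 11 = 7.27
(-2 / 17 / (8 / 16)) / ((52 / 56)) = -56 / 221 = -0.25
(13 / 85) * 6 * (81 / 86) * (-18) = -56862 / 3655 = -15.56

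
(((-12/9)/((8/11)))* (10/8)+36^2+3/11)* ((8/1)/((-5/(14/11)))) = -4782554/1815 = -2635.02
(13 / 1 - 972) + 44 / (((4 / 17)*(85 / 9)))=-4696 / 5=-939.20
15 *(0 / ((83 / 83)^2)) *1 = 0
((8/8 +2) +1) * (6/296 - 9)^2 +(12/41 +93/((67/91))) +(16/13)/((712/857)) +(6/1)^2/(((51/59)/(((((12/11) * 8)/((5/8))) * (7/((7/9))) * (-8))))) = -674036008082089187/16272979176740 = -41420.57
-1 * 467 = -467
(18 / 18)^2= 1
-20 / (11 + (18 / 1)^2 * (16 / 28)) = -140 / 1373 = -0.10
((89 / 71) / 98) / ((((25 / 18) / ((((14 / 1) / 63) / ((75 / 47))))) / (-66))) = -184052 / 2174375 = -0.08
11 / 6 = 1.83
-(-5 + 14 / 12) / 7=23 / 42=0.55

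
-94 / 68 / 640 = -47 / 21760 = -0.00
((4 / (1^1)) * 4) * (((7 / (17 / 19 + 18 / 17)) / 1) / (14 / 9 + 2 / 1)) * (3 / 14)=8721 / 2524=3.46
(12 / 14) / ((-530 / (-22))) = 66 / 1855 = 0.04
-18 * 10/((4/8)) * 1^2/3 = -120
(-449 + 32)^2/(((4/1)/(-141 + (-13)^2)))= 1217223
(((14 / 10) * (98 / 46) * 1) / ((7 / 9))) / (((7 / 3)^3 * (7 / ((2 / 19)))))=486 / 107065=0.00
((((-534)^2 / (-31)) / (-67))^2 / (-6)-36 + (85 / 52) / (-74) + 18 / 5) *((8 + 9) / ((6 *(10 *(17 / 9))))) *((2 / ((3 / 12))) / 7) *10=-5441.06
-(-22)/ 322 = 11/ 161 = 0.07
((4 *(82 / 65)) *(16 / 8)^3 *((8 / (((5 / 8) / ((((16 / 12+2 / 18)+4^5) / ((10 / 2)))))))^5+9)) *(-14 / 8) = -25394029919104969436953218043184 / 2883251953125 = -8807426590514145439.70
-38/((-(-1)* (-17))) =38/17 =2.24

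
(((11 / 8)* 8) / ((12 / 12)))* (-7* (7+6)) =-1001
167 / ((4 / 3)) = 501 / 4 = 125.25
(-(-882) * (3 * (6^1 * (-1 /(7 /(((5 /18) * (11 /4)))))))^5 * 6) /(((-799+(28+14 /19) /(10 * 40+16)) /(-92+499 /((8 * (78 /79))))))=-12383924040675 /2217942272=-5583.52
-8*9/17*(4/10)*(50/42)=-240/119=-2.02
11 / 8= 1.38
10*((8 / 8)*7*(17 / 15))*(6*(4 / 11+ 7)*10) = 385560 / 11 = 35050.91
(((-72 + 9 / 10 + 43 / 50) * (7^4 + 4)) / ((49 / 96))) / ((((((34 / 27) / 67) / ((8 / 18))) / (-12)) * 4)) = 97788577536 / 4165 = 23478650.07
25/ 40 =5/ 8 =0.62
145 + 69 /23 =148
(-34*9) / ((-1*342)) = 17 / 19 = 0.89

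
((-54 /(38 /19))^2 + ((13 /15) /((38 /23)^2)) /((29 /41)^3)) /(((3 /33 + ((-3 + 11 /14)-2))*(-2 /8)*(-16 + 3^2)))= -101.15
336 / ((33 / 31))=3472 / 11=315.64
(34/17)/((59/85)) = 170/59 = 2.88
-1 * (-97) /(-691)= -97 /691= -0.14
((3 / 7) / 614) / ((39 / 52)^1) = 2 / 2149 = 0.00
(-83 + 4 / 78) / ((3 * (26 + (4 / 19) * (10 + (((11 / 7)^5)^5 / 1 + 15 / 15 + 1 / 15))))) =-412143913538228013140511275 / 253954402808659416829638300342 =-0.00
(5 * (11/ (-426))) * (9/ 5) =-33/ 142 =-0.23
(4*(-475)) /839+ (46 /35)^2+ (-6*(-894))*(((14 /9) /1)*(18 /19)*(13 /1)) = 2006716085056 /19527725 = 102762.41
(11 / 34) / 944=11 / 32096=0.00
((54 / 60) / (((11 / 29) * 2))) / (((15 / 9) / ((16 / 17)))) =3132 / 4675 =0.67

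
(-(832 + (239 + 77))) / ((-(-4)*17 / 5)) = -1435 / 17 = -84.41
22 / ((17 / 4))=88 / 17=5.18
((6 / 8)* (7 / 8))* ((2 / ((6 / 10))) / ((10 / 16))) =7 / 2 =3.50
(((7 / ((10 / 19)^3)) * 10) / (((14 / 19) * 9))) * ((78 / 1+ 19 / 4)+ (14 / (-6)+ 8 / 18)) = 379364431 / 64800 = 5854.39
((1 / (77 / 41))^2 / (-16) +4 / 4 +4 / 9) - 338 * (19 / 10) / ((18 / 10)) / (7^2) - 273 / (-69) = -4141047 / 2181872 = -1.90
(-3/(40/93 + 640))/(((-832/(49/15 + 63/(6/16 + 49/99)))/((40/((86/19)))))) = 1382149167/367033496960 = 0.00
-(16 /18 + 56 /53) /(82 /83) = -38512 /19557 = -1.97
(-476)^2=226576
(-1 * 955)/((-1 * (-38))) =-955/38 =-25.13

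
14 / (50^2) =7 / 1250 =0.01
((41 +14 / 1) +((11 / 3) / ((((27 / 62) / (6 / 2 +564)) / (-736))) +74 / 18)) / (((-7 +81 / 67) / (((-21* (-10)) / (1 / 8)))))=296618524720 / 291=1019307645.09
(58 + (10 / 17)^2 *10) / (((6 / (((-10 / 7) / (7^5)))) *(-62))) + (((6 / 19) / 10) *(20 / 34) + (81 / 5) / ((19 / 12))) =10.25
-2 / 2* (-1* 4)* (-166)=-664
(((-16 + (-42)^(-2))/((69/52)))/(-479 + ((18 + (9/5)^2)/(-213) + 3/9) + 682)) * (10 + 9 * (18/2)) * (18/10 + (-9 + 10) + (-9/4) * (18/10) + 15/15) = 8466194425/6272541324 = 1.35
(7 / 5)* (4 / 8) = 7 / 10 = 0.70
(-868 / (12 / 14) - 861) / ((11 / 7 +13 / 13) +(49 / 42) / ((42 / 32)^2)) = -576.75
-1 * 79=-79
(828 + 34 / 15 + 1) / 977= 12469 / 14655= 0.85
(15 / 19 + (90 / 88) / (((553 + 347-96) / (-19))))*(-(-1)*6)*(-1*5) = -2571975 / 112024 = -22.96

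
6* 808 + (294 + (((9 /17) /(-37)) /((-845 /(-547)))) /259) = 707846660967 /137659795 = 5142.00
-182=-182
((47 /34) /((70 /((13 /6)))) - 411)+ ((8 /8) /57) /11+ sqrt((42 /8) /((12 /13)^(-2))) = -408835087 /994840+ 6 *sqrt(21) /13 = -408.84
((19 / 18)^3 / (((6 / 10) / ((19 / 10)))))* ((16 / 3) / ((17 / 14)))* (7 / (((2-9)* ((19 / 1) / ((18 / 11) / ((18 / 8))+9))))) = -10274782 / 1226907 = -8.37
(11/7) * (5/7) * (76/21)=4180/1029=4.06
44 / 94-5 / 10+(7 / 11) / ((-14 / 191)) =-4505 / 517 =-8.71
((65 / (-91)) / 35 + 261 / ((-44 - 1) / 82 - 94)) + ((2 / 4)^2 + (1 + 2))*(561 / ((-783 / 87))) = -205.36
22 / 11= 2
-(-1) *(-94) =-94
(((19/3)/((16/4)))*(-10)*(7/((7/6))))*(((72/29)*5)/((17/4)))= -277.48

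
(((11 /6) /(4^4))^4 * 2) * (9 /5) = 14641 /1546188226560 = 0.00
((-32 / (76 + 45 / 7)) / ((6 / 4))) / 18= -0.01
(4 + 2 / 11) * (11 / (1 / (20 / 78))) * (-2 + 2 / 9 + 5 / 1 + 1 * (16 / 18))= 17020 / 351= 48.49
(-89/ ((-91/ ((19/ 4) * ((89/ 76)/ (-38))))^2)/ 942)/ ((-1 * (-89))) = -7921/ 2883638704128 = -0.00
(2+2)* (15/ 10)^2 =9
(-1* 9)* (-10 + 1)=81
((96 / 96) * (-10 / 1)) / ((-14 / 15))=75 / 7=10.71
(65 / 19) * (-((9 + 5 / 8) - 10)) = 195 / 152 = 1.28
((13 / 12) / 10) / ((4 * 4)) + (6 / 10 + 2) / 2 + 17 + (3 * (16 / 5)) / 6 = 38221 / 1920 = 19.91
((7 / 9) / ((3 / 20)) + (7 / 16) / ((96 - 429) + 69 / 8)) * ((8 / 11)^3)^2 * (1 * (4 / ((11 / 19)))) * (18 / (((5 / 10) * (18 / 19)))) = 91657555935232 / 455122878705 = 201.39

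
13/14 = 0.93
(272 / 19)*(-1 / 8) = -34 / 19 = -1.79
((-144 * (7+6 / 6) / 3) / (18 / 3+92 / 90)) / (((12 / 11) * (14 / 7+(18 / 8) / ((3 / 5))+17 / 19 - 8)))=300960 / 8137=36.99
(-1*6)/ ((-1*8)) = 0.75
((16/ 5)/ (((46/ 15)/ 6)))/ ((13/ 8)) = 1152/ 299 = 3.85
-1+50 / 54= -2 / 27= -0.07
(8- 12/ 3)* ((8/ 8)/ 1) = 4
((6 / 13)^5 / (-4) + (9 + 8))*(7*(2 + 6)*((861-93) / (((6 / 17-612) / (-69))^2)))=10372290610450944 / 1115100182677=9301.67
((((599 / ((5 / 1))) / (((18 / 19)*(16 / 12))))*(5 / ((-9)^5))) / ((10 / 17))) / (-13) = 193477 / 184232880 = 0.00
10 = 10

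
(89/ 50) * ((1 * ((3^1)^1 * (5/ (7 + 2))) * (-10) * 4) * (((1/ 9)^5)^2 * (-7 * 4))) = 9968/ 10460353203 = 0.00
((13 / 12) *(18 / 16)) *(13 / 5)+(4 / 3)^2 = 7123 / 1440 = 4.95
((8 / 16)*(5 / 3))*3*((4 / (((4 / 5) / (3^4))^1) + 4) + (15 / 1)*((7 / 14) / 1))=4165 / 4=1041.25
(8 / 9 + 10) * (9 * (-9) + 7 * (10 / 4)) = -6223 / 9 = -691.44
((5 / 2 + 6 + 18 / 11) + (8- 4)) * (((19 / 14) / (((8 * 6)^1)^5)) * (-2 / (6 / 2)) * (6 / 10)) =-5909 / 196199055360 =-0.00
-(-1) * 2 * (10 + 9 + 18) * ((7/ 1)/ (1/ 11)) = 5698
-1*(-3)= 3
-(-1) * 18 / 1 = 18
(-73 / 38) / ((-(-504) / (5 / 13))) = -365 / 248976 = -0.00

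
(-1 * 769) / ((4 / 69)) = -53061 / 4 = -13265.25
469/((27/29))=13601/27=503.74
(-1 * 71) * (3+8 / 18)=-2201 / 9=-244.56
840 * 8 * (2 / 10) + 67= 1411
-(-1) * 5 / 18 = 5 / 18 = 0.28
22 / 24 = 11 / 12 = 0.92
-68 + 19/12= -797/12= -66.42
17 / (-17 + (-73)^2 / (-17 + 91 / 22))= -4811 / 122049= -0.04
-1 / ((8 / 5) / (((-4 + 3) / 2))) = 5 / 16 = 0.31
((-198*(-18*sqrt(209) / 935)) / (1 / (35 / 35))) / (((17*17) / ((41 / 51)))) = 4428*sqrt(209) / 417605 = 0.15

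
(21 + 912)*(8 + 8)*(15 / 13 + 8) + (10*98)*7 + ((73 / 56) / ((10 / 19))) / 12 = 12536930671 / 87360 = 143508.82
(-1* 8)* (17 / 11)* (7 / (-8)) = 119 / 11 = 10.82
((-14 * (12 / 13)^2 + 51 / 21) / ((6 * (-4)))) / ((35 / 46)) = 0.52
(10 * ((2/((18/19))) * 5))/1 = 950/9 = 105.56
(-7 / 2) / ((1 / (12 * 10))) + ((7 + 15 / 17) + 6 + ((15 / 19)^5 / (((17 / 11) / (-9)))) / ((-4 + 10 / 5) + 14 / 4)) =-17145106246 / 42093683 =-407.31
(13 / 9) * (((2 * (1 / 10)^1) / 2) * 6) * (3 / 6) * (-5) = -13 / 6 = -2.17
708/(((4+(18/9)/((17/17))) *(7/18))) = 2124/7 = 303.43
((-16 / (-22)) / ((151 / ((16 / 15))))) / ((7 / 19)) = 0.01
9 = 9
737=737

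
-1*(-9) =9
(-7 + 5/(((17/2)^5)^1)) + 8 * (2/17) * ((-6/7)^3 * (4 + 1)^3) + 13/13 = -39003082826/487010951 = -80.09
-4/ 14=-2/ 7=-0.29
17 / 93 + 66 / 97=7787 / 9021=0.86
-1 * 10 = -10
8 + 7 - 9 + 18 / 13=96 / 13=7.38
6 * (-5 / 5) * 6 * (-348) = 12528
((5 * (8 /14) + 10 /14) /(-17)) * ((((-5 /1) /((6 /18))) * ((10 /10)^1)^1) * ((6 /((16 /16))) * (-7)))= -2250 /17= -132.35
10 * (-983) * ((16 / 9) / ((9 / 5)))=-786400 / 81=-9708.64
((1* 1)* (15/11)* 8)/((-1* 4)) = -30/11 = -2.73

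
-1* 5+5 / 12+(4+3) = 29 / 12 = 2.42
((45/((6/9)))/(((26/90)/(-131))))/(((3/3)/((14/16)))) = -5570775/208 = -26782.57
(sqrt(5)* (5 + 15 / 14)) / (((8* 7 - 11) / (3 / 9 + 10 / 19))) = 119* sqrt(5) / 1026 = 0.26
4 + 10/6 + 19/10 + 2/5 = 239/30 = 7.97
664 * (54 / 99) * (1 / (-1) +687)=2733024 / 11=248456.73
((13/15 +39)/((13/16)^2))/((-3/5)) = -11776/117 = -100.65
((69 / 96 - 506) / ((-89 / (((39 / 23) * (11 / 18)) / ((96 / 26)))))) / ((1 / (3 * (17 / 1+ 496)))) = 223475967 / 91136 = 2452.12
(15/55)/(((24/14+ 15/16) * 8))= 14/1089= 0.01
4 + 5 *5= 29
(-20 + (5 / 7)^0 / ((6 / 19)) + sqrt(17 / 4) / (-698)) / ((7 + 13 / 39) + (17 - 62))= 3 * sqrt(17) / 157748 + 101 / 226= 0.45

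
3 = 3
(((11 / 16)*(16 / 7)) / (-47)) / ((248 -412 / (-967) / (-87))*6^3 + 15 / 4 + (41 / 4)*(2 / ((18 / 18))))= -1233892 / 1977760868419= -0.00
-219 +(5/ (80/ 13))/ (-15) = -52573/ 240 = -219.05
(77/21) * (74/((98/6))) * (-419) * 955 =-325718030/49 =-6647306.73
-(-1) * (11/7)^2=121/49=2.47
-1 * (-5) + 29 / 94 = 499 / 94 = 5.31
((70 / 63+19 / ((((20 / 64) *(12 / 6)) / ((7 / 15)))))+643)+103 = 171292 / 225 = 761.30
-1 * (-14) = 14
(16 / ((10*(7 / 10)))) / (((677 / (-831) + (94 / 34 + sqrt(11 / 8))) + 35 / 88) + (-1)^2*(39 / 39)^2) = 0.51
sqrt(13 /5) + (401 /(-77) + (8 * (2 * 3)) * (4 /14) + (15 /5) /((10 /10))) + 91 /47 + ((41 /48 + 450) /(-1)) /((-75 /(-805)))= -12574296139 /2605680 + sqrt(65) /5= -4824.11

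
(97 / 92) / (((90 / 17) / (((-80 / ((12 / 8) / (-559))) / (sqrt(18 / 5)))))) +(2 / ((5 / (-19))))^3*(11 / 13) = -603592 / 1625 +1843582*sqrt(10) / 1863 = 2757.88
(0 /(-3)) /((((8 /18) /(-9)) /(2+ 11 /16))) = 0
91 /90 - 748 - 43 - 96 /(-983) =-69881677 /88470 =-789.89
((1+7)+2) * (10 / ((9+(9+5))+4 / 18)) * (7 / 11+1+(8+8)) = 174600 / 2299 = 75.95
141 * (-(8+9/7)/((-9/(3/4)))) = 3055/28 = 109.11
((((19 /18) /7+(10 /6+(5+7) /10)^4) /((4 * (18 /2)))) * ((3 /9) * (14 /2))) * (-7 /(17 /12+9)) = -335790623 /113906250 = -2.95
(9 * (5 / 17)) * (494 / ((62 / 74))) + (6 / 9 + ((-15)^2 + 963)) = 4346812 / 1581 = 2749.41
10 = 10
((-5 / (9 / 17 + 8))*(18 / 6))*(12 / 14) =-306 / 203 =-1.51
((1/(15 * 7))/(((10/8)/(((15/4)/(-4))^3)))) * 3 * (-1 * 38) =2565/3584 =0.72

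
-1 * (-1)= 1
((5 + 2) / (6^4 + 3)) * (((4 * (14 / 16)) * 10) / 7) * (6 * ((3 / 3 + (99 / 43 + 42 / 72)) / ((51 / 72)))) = 280700 / 316523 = 0.89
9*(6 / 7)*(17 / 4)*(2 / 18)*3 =153 / 14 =10.93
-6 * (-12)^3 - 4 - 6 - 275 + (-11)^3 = 8752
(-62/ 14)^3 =-29791/ 343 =-86.85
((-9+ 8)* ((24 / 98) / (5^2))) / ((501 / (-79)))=316 / 204575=0.00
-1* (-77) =77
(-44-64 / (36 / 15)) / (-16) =53 / 12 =4.42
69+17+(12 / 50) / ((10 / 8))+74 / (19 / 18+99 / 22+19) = 2464304 / 27625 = 89.21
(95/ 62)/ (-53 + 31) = -0.07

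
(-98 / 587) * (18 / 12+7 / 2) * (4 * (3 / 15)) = -392 / 587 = -0.67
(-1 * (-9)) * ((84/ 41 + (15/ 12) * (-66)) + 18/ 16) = -713.94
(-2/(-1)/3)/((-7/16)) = -32/21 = -1.52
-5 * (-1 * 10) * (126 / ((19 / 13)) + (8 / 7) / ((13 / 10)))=7528900 / 1729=4354.48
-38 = -38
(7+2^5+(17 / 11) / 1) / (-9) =-4.51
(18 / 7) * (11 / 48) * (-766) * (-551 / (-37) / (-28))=6964089 / 29008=240.07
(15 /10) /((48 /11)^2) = 121 /1536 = 0.08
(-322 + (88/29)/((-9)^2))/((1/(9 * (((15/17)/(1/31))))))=-117224950/1479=-79259.60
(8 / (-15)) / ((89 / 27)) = -72 / 445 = -0.16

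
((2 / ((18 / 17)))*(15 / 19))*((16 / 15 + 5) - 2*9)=-3043 / 171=-17.80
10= 10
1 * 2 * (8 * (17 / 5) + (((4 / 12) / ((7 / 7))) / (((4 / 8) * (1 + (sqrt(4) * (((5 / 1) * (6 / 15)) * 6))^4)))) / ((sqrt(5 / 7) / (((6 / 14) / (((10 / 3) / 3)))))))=18 * sqrt(35) / 58060975 + 272 / 5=54.40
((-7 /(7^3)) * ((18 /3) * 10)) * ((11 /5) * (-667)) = 1796.82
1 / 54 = 0.02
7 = 7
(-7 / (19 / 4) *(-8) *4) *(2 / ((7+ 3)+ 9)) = 1792 / 361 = 4.96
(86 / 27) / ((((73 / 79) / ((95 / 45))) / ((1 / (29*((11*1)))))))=0.02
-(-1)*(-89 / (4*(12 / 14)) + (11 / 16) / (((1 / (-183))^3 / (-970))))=24521608453 / 6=4086934742.17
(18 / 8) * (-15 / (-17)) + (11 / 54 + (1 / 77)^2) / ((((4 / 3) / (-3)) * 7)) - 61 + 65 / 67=-58.11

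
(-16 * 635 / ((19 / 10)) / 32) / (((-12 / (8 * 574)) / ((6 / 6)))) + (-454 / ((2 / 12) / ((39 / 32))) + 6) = 27648073 / 456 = 60631.74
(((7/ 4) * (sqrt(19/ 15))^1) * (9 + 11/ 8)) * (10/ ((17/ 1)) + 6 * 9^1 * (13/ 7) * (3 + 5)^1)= 3964993 * sqrt(285)/ 4080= 16406.07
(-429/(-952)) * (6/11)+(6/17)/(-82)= 0.24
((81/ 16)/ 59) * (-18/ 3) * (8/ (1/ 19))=-4617/ 59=-78.25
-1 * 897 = -897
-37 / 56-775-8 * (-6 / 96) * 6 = -43269 / 56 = -772.66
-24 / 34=-12 / 17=-0.71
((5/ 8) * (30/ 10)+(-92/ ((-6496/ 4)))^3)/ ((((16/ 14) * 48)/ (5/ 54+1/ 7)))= 2792231977/ 346930988544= 0.01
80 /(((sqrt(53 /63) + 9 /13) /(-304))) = 89631360 /1927 - 6165120 *sqrt(371) /1927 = -15110.14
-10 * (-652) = 6520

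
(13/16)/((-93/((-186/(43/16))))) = 26/43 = 0.60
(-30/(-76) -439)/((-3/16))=133336/57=2339.23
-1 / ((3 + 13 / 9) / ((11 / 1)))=-99 / 40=-2.48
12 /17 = 0.71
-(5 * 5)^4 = -390625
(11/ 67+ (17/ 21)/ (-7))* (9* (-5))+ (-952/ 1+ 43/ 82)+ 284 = -180276379/ 269206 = -669.66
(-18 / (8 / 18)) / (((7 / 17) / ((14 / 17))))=-81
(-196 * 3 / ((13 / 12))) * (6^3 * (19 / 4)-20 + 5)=-548739.69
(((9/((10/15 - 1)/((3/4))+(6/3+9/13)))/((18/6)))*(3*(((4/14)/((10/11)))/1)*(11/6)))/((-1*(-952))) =42471/17526320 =0.00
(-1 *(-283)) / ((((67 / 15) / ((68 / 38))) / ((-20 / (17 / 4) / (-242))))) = 339600 / 154033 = 2.20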